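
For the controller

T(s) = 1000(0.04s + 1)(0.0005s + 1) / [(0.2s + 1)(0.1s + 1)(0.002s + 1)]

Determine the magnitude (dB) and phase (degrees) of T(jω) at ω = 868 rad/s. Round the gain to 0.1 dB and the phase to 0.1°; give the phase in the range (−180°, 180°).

2.0 dB, -127.3°

At ω = 868 rad/s:
zero (1 + j868·0.04) = 1 + j34.72 → |·| ≈ 34.734, ∠ ≈ 88.35°
zero (1 + j868·0.0005) = 1 + j0.434 → |·| ≈ 1.0901, ∠ ≈ 23.46°
pole (1 + j868·0.2) = 1 + j173.6 → |·| ≈ 173.6, ∠ ≈ 89.67°
pole (1 + j868·0.1) = 1 + j86.8 → |·| ≈ 86.806, ∠ ≈ 89.34°
pole (1 + j868·0.002) = 1 + j1.736 → |·| ≈ 2.0034, ∠ ≈ 60.06°
|T| = 1000 · 34.734 · 1.0901 / (173.6 · 86.806 · 2.0034) ≈ 1.2542
Gain = 20 log₁₀(1.2542) ≈ 1.97 dB
∠T = (88.35° + 23.46°) − (89.67° + 89.34° + 60.06°) = -127.26°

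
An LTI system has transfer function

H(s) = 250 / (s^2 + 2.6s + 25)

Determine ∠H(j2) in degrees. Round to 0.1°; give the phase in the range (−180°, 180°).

-13.9°

At s = jω = j2:
quadratic: (j2)² + 2.6·j2 + 25 = 21 + j5.2 → |·| ≈ 21.634, ∠ ≈ 13.91°
∠H = 0.00° − 13.91° = -13.91°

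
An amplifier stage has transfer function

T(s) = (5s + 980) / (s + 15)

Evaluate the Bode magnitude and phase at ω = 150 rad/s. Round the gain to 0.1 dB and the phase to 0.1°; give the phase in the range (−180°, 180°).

18.3 dB, -46.9°

Substitute s = j150:
Numerator: 5(j150) + 980 = 980 + j750
Denominator: (j150) + 15 = 15 + j150
|N| = √(980² + 750²) ≈ 1234.1, ∠N ≈ 37.43°
|D| = √(15² + 150²) ≈ 150.75, ∠D ≈ 84.29°
|T| = 1234.1 / 150.75 ≈ 8.1864
Gain = 20 log₁₀(8.1864) ≈ 18.26 dB
∠T = 37.43° − 84.29° = -46.86°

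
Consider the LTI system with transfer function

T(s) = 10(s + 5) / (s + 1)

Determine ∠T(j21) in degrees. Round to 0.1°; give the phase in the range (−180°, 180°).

At s = jω = j21:
zero (s+5): 5 + j21 → |·| = √(5²+21²) = √466 ≈ 21.587, ∠ = arctan(21/5) ≈ 76.61°
pole (s+1): 1 + j21 → |·| = √(1²+21²) = √442 ≈ 21.024, ∠ = arctan(21/1) ≈ 87.27°
∠T = 76.61° − 87.27° = -10.66°

-10.7°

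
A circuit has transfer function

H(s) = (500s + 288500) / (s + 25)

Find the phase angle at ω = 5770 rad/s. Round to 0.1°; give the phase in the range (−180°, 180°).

-5.5°

Substitute s = j5770:
Numerator: 500(j5770) + 288500 = 288500 + j2885000
Denominator: (j5770) + 25 = 25 + j5770
|N| = √(288500² + 2885000²) ≈ 2.8994e+06, ∠N ≈ 84.29°
|D| = √(25² + 5770²) ≈ 5770.1, ∠D ≈ 89.75°
∠H = 84.29° − 89.75° = -5.46°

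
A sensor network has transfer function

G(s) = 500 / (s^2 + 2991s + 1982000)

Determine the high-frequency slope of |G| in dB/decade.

-40 dB/decade

Each pole contributes −20 dB/decade at high frequency; each zero contributes +20 dB/decade.
Net: 0 zero(s) − 2 pole(s) → -40 dB/decade.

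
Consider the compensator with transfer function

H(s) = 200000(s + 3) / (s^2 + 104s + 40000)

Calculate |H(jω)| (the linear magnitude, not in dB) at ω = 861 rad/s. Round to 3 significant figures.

244

At s = jω = j861:
zero (s+3): 3 + j861 → |·| = √(3²+861²) = √741330 ≈ 861.01, ∠ = arctan(861/3) ≈ 89.80°
quadratic: (j861)² + 104·j861 + 40000 = -701321 + j89544 → |·| ≈ 7.0701e+05, ∠ ≈ 172.72°
|H| = 200000 · 861.01 / 7.0701e+05 ≈ 243.56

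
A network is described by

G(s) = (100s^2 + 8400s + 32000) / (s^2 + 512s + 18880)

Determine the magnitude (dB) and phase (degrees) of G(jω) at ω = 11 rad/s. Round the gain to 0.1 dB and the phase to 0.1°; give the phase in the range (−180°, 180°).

13.7 dB, 61.1°

Substitute s = j11:
Numerator: 100(j11)^2 + 8400(j11) + 32000 = 19900 + j92400
Denominator: (j11)^2 + 512(j11) + 18880 = 18759 + j5632
|N| = √(19900² + 92400²) ≈ 94519, ∠N ≈ 77.85°
|D| = √(18759² + 5632²) ≈ 19586, ∠D ≈ 16.71°
|G| = 94519 / 19586 ≈ 4.8258
Gain = 20 log₁₀(4.8258) ≈ 13.67 dB
∠G = 77.85° − 16.71° = 61.14°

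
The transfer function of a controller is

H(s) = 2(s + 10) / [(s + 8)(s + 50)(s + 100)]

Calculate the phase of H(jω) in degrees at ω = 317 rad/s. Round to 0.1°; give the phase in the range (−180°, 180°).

-153.9°

At s = jω = j317:
zero (s+10): 10 + j317 → |·| = √(10²+317²) = √100589 ≈ 317.16, ∠ = arctan(317/10) ≈ 88.19°
pole (s+8): 8 + j317 → |·| = √(8²+317²) = √100553 ≈ 317.1, ∠ = arctan(317/8) ≈ 88.55°
pole (s+50): 50 + j317 → |·| = √(50²+317²) = √102989 ≈ 320.92, ∠ = arctan(317/50) ≈ 81.04°
pole (s+100): 100 + j317 → |·| = √(100²+317²) = √110489 ≈ 332.4, ∠ = arctan(317/100) ≈ 72.49°
∠H = 88.19° − 242.08° = -153.89°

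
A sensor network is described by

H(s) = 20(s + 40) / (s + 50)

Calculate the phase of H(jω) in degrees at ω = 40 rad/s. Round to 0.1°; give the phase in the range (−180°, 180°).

At s = jω = j40:
zero (s+40): 40 + j40 → |·| = √(40²+40²) = √3200 ≈ 56.569, ∠ = arctan(40/40) ≈ 45.00°
pole (s+50): 50 + j40 → |·| = √(50²+40²) = √4100 ≈ 64.031, ∠ = arctan(40/50) ≈ 38.66°
∠H = 45.00° − 38.66° = 6.34°

6.3°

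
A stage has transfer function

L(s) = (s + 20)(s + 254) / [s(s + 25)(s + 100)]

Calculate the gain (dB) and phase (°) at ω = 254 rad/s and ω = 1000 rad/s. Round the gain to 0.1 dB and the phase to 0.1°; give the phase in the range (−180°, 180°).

ω = 254: -45.7 dB, -112.4°; ω = 1000: -59.8 dB, -98.3°

At s = jω = j254:
zero (s+20): 20 + j254 → |·| = √(20²+254²) = √64916 ≈ 254.79, ∠ = arctan(254/20) ≈ 85.50°
zero (s+254): 254 + j254 → |·| = √(254²+254²) = √129032 ≈ 359.21, ∠ = arctan(254/254) ≈ 45.00°
pole (s+25): 25 + j254 → |·| = √(25²+254²) = √65141 ≈ 255.23, ∠ = arctan(254/25) ≈ 84.38°
pole (s+100): 100 + j254 → |·| = √(100²+254²) = √74516 ≈ 272.98, ∠ = arctan(254/100) ≈ 68.51°
pole at origin: |s| = 254, ∠ = 90.00° (in denominator)
|L| = 1 · 91523 / 1.7697e+07 ≈ 0.0051717
Gain = 20 log₁₀(0.0051717) ≈ -45.73 dB
∠L = 130.50° − 242.89° = -112.39°

At s = jω = j1000:
zero (s+20): 20 + j1000 → |·| = √(20²+1000²) = √1000400 ≈ 1000.2, ∠ = arctan(1000/20) ≈ 88.85°
zero (s+254): 254 + j1000 → |·| = √(254²+1000²) = √1064516 ≈ 1031.8, ∠ = arctan(1000/254) ≈ 75.75°
pole (s+25): 25 + j1000 → |·| = √(25²+1000²) = √1000625 ≈ 1000.3, ∠ = arctan(1000/25) ≈ 88.57°
pole (s+100): 100 + j1000 → |·| = √(100²+1000²) = √1010000 ≈ 1005, ∠ = arctan(1000/100) ≈ 84.29°
pole at origin: |s| = 1000, ∠ = 90.00° (in denominator)
|L| = 1 · 1.032e+06 / 1.0053e+09 ≈ 0.0010266
Gain = 20 log₁₀(0.0010266) ≈ -59.77 dB
∠L = 164.60° − 262.86° = -98.26°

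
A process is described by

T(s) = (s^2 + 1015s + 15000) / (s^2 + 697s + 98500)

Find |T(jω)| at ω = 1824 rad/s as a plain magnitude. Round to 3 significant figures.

1.09

Substitute s = j1824:
Numerator: (j1824)^2 + 1015(j1824) + 15000 = -3311976 + j1851360
Denominator: (j1824)^2 + 697(j1824) + 98500 = -3228476 + j1271328
|N| = √(3311976² + 1851360²) ≈ 3.7943e+06, ∠N ≈ 150.80°
|D| = √(3228476² + 1271328²) ≈ 3.4698e+06, ∠D ≈ 158.51°
|T| = 3.7943e+06 / 3.4698e+06 ≈ 1.0935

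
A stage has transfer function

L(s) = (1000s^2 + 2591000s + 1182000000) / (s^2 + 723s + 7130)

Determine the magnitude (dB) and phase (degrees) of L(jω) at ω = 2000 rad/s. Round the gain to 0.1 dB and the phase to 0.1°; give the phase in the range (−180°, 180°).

62.9 dB, -41.6°

Substitute s = j2000:
Numerator: 1000(j2000)^2 + 2591000(j2000) + 1182000000 = -2818000000 + j5182000000
Denominator: (j2000)^2 + 723(j2000) + 7130 = -3992870 + j1446000
|N| = √(2818000000² + 5182000000²) ≈ 5.8987e+09, ∠N ≈ 118.54°
|D| = √(3992870² + 1446000²) ≈ 4.2466e+06, ∠D ≈ 160.09°
|L| = 5.8987e+09 / 4.2466e+06 ≈ 1389
Gain = 20 log₁₀(1389) ≈ 62.85 dB
∠L = 118.54° − 160.09° = -41.55°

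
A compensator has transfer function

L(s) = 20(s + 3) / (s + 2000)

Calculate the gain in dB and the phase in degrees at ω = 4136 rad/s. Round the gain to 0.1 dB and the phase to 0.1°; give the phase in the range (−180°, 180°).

25.1 dB, 25.8°

At s = jω = j4136:
zero (s+3): 3 + j4136 → |·| = √(3²+4136²) = √17106505 ≈ 4136, ∠ = arctan(4136/3) ≈ 89.96°
pole (s+2000): 2000 + j4136 → |·| = √(2000²+4136²) = √21106496 ≈ 4594.2, ∠ = arctan(4136/2000) ≈ 64.19°
|L| = 20 · 4136 / 4594.2 ≈ 18.005
Gain = 20 log₁₀(18.005) ≈ 25.11 dB
∠L = 89.96° − 64.19° = 25.77°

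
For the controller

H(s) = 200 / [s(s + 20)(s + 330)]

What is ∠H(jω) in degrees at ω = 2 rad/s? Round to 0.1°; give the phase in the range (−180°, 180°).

At s = jω = j2:
pole (s+20): 20 + j2 → |·| = √(20²+2²) = √404 ≈ 20.1, ∠ = arctan(2/20) ≈ 5.71°
pole (s+330): 330 + j2 → |·| = √(330²+2²) = √108904 ≈ 330.01, ∠ = arctan(2/330) ≈ 0.35°
pole at origin: |s| = 2, ∠ = 90.00° (in denominator)
∠H = 0.00° − 96.06° = -96.06°

-96.1°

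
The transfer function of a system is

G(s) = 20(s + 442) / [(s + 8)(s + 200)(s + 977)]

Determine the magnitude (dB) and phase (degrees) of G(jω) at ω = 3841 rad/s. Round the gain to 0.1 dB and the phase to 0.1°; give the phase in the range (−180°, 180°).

-117.6 dB, -169.2°

At s = jω = j3841:
zero (s+442): 442 + j3841 → |·| = √(442²+3841²) = √14948645 ≈ 3866.3, ∠ = arctan(3841/442) ≈ 83.44°
pole (s+8): 8 + j3841 → |·| = √(8²+3841²) = √14753345 ≈ 3841, ∠ = arctan(3841/8) ≈ 89.88°
pole (s+200): 200 + j3841 → |·| = √(200²+3841²) = √14793281 ≈ 3846.2, ∠ = arctan(3841/200) ≈ 87.02°
pole (s+977): 977 + j3841 → |·| = √(977²+3841²) = √15707810 ≈ 3963.3, ∠ = arctan(3841/977) ≈ 75.73°
|G| = 20 · 3866.3 / 5.8551e+10 ≈ 1.3207e-06
Gain = 20 log₁₀(1.3207e-06) ≈ -117.58 dB
∠G = 83.44° − 252.63° = -169.19°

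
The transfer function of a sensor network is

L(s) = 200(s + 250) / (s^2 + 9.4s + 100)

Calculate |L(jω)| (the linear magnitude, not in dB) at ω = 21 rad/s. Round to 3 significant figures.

At s = jω = j21:
zero (s+250): 250 + j21 → |·| = √(250²+21²) = √62941 ≈ 250.88, ∠ = arctan(21/250) ≈ 4.80°
quadratic: (j21)² + 9.4·j21 + 100 = -341 + j197.4 → |·| ≈ 394.01, ∠ ≈ 149.93°
|L| = 200 · 250.88 / 394.01 ≈ 127.35

127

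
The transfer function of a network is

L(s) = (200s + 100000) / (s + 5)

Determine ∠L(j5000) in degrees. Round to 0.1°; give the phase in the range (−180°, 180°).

-5.7°

Substitute s = j5000:
Numerator: 200(j5000) + 100000 = 100000 + j1000000
Denominator: (j5000) + 5 = 5 + j5000
|N| = √(100000² + 1000000²) ≈ 1.005e+06, ∠N ≈ 84.29°
|D| = √(5² + 5000²) ≈ 5000, ∠D ≈ 89.94°
∠L = 84.29° − 89.94° = -5.65°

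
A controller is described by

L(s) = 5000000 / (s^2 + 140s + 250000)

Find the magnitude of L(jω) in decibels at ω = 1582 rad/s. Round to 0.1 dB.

At s = jω = j1582:
quadratic: (j1582)² + 140·j1582 + 250000 = -2252724 + j221480 → |·| ≈ 2.2636e+06, ∠ ≈ 174.38°
|L| = 5000000 / 2.2636e+06 ≈ 2.2089
Gain = 20 log₁₀(2.2089) ≈ 6.88 dB

6.9 dB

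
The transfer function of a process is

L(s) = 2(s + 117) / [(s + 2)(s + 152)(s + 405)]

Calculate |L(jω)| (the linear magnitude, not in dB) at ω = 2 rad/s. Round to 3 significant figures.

At s = jω = j2:
zero (s+117): 117 + j2 → |·| = √(117²+2²) = √13693 ≈ 117.02, ∠ = arctan(2/117) ≈ 0.98°
pole (s+2): 2 + j2 → |·| = √(2²+2²) = √8 ≈ 2.8284, ∠ = arctan(2/2) ≈ 45.00°
pole (s+152): 152 + j2 → |·| = √(152²+2²) = √23108 ≈ 152.01, ∠ = arctan(2/152) ≈ 0.75°
pole (s+405): 405 + j2 → |·| = √(405²+2²) = √164029 ≈ 405, ∠ = arctan(2/405) ≈ 0.28°
|L| = 2 · 117.02 / 1.7413e+05 ≈ 0.0013441

0.00134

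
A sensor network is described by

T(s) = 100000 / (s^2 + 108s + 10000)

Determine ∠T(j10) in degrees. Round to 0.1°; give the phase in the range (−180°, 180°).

At s = jω = j10:
quadratic: (j10)² + 108·j10 + 10000 = 9900 + j1080 → |·| ≈ 9958.7, ∠ ≈ 6.23°
∠T = 0.00° − 6.23° = -6.23°

-6.2°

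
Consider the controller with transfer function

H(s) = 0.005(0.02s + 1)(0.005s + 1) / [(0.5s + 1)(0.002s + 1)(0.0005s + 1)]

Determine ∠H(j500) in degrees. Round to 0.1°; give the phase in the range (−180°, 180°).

At ω = 500 rad/s:
zero (1 + j500·0.02) = 1 + j10 → |·| ≈ 10.05, ∠ ≈ 84.29°
zero (1 + j500·0.005) = 1 + j2.5 → |·| ≈ 2.6926, ∠ ≈ 68.20°
pole (1 + j500·0.5) = 1 + j250 → |·| ≈ 250, ∠ ≈ 89.77°
pole (1 + j500·0.002) = 1 + j1 → |·| ≈ 1.4142, ∠ ≈ 45.00°
pole (1 + j500·0.0005) = 1 + j0.25 → |·| ≈ 1.0308, ∠ ≈ 14.04°
∠H = (84.29° + 68.20°) − (89.77° + 45.00° + 14.04°) = 3.68°

3.7°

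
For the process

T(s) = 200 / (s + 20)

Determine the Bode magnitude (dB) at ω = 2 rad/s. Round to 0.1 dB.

20.0 dB

Substitute s = j2:
Numerator: 200 = 200 + j0
Denominator: (j2) + 20 = 20 + j2
|N| = √(200² + 0²) ≈ 200, ∠N ≈ 0.00°
|D| = √(20² + 2²) ≈ 20.1, ∠D ≈ 5.71°
|T| = 200 / 20.1 ≈ 9.9502
Gain = 20 log₁₀(9.9502) ≈ 19.96 dB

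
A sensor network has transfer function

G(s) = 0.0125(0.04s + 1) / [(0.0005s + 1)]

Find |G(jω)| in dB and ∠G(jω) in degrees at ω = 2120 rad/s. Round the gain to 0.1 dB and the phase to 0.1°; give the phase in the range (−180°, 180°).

-2.8 dB, 42.7°

At ω = 2120 rad/s:
zero (1 + j2120·0.04) = 1 + j84.8 → |·| ≈ 84.806, ∠ ≈ 89.32°
pole (1 + j2120·0.0005) = 1 + j1.06 → |·| ≈ 1.4573, ∠ ≈ 46.67°
|G| = 0.0125 · 84.806 / (1.4573) ≈ 0.72742
Gain = 20 log₁₀(0.72742) ≈ -2.76 dB
∠G = (89.32°) − (46.67°) = 42.65°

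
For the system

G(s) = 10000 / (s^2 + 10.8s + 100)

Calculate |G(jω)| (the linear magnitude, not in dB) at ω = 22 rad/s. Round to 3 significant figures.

22.1

At s = jω = j22:
quadratic: (j22)² + 10.8·j22 + 100 = -384 + j237.6 → |·| ≈ 451.56, ∠ ≈ 148.25°
|G| = 10000 / 451.56 ≈ 22.145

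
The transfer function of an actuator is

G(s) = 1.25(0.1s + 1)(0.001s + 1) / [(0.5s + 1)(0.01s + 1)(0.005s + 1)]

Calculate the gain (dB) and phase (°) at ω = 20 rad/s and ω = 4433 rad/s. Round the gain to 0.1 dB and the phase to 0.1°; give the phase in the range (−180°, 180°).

ω = 20: -11.3 dB, -36.7°; ω = 4433: -58.8 dB, -98.9°

At ω = 20 rad/s:
zero (1 + j20·0.1) = 1 + j2 → |·| ≈ 2.2361, ∠ ≈ 63.43°
zero (1 + j20·0.001) = 1 + j0.02 → |·| ≈ 1.0002, ∠ ≈ 1.15°
pole (1 + j20·0.5) = 1 + j10 → |·| ≈ 10.05, ∠ ≈ 84.29°
pole (1 + j20·0.01) = 1 + j0.2 → |·| ≈ 1.0198, ∠ ≈ 11.31°
pole (1 + j20·0.005) = 1 + j0.1 → |·| ≈ 1.005, ∠ ≈ 5.71°
|G| = 1.25 · 2.2361 · 1.0002 / (10.05 · 1.0198 · 1.005) ≈ 0.27142
Gain = 20 log₁₀(0.27142) ≈ -11.33 dB
∠G = (63.43° + 1.15°) − (84.29° + 11.31° + 5.71°) = -36.73°

At ω = 4433 rad/s:
zero (1 + j4433·0.1) = 1 + j443.3 → |·| ≈ 443.3, ∠ ≈ 89.87°
zero (1 + j4433·0.001) = 1 + j4.433 → |·| ≈ 4.5444, ∠ ≈ 77.29°
pole (1 + j4433·0.5) = 1 + j2216.5 → |·| ≈ 2216.5, ∠ ≈ 89.97°
pole (1 + j4433·0.01) = 1 + j44.33 → |·| ≈ 44.341, ∠ ≈ 88.71°
pole (1 + j4433·0.005) = 1 + j22.165 → |·| ≈ 22.188, ∠ ≈ 87.42°
|G| = 1.25 · 443.3 · 4.5444 / (2216.5 · 44.341 · 22.188) ≈ 0.0011548
Gain = 20 log₁₀(0.0011548) ≈ -58.75 dB
∠G = (89.87° + 77.29°) − (89.97° + 88.71° + 87.42°) = -98.94°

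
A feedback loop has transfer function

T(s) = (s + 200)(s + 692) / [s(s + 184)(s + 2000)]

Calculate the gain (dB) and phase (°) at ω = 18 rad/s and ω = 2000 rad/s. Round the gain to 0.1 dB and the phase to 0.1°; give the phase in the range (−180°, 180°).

ω = 18: -33.6 dB, -89.5°; ω = 2000: -68.5 dB, -64.5°

At s = jω = j18:
zero (s+200): 200 + j18 → |·| = √(200²+18²) = √40324 ≈ 200.81, ∠ = arctan(18/200) ≈ 5.14°
zero (s+692): 692 + j18 → |·| = √(692²+18²) = √479188 ≈ 692.23, ∠ = arctan(18/692) ≈ 1.49°
pole (s+184): 184 + j18 → |·| = √(184²+18²) = √34180 ≈ 184.88, ∠ = arctan(18/184) ≈ 5.59°
pole (s+2000): 2000 + j18 → |·| = √(2000²+18²) = √4000324 ≈ 2000.1, ∠ = arctan(18/2000) ≈ 0.52°
pole at origin: |s| = 18, ∠ = 90.00° (in denominator)
|T| = 1 · 1.3901e+05 / 6.656e+06 ≈ 0.020885
Gain = 20 log₁₀(0.020885) ≈ -33.60 dB
∠T = 6.63° − 96.11° = -89.48°

At s = jω = j2000:
zero (s+200): 200 + j2000 → |·| = √(200²+2000²) = √4040000 ≈ 2010, ∠ = arctan(2000/200) ≈ 84.29°
zero (s+692): 692 + j2000 → |·| = √(692²+2000²) = √4478864 ≈ 2116.3, ∠ = arctan(2000/692) ≈ 70.91°
pole (s+184): 184 + j2000 → |·| = √(184²+2000²) = √4033856 ≈ 2008.4, ∠ = arctan(2000/184) ≈ 84.74°
pole (s+2000): 2000 + j2000 → |·| = √(2000²+2000²) = √8000000 ≈ 2828.4, ∠ = arctan(2000/2000) ≈ 45.00°
pole at origin: |s| = 2000, ∠ = 90.00° (in denominator)
|T| = 1 · 4.2538e+06 / 1.1361e+10 ≈ 0.00037442
Gain = 20 log₁₀(0.00037442) ≈ -68.53 dB
∠T = 155.20° − 219.74° = -64.54°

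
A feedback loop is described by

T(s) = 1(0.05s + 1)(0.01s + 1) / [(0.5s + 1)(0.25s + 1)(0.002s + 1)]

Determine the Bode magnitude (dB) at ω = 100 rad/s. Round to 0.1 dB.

-45.0 dB

At ω = 100 rad/s:
zero (1 + j100·0.05) = 1 + j5 → |·| ≈ 5.099, ∠ ≈ 78.69°
zero (1 + j100·0.01) = 1 + j1 → |·| ≈ 1.4142, ∠ ≈ 45.00°
pole (1 + j100·0.5) = 1 + j50 → |·| ≈ 50.01, ∠ ≈ 88.85°
pole (1 + j100·0.25) = 1 + j25 → |·| ≈ 25.02, ∠ ≈ 87.71°
pole (1 + j100·0.002) = 1 + j0.2 → |·| ≈ 1.0198, ∠ ≈ 11.31°
|T| = 1 · 5.099 · 1.4142 / (50.01 · 25.02 · 1.0198) ≈ 0.0056511
Gain = 20 log₁₀(0.0056511) ≈ -44.96 dB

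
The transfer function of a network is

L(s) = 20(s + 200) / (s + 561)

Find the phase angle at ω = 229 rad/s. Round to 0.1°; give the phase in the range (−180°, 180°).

26.7°

At s = jω = j229:
zero (s+200): 200 + j229 → |·| = √(200²+229²) = √92441 ≈ 304.04, ∠ = arctan(229/200) ≈ 48.87°
pole (s+561): 561 + j229 → |·| = √(561²+229²) = √367162 ≈ 605.94, ∠ = arctan(229/561) ≈ 22.21°
∠L = 48.87° − 22.21° = 26.66°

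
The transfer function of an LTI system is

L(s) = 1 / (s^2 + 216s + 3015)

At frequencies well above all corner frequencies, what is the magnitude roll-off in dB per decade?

-40 dB/decade

Each pole contributes −20 dB/decade at high frequency; each zero contributes +20 dB/decade.
Net: 0 zero(s) − 2 pole(s) → -40 dB/decade.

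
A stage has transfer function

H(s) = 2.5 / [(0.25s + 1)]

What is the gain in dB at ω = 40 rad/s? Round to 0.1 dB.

At ω = 40 rad/s:
pole (1 + j40·0.25) = 1 + j10 → |·| ≈ 10.05, ∠ ≈ 84.29°
|H| = 2.5 · 1 / (10.05) ≈ 0.24876
Gain = 20 log₁₀(0.24876) ≈ -12.08 dB

-12.1 dB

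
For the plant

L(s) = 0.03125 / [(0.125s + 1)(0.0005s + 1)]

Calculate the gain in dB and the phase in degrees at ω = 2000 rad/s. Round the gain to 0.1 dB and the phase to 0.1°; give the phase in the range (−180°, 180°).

-81.1 dB, -134.8°

At ω = 2000 rad/s:
pole (1 + j2000·0.125) = 1 + j250 → |·| ≈ 250, ∠ ≈ 89.77°
pole (1 + j2000·0.0005) = 1 + j1 → |·| ≈ 1.4142, ∠ ≈ 45.00°
|L| = 0.03125 · 1 / (250 · 1.4142) ≈ 8.8389e-05
Gain = 20 log₁₀(8.8389e-05) ≈ -81.07 dB
∠L = (0°) − (89.77° + 45.00°) = -134.77°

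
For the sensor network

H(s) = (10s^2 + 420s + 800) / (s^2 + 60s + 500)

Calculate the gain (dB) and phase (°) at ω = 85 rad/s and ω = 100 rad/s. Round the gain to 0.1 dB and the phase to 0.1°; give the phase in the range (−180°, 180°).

ω = 85: 19.5 dB, 10.6°; ω = 100: 19.6 dB, 9.3°

Substitute s = j85:
Numerator: 10(j85)^2 + 420(j85) + 800 = -71450 + j35700
Denominator: (j85)^2 + 60(j85) + 500 = -6725 + j5100
|N| = √(71450² + 35700²) ≈ 79872, ∠N ≈ 153.45°
|D| = √(6725² + 5100²) ≈ 8440.1, ∠D ≈ 142.82°
|H| = 79872 / 8440.1 ≈ 9.4634
Gain = 20 log₁₀(9.4634) ≈ 19.52 dB
∠H = 153.45° − 142.82° = 10.63°

Substitute s = j100:
Numerator: 10(j100)^2 + 420(j100) + 800 = -99200 + j42000
Denominator: (j100)^2 + 60(j100) + 500 = -9500 + j6000
|N| = √(99200² + 42000²) ≈ 1.0772e+05, ∠N ≈ 157.05°
|D| = √(9500² + 6000²) ≈ 11236, ∠D ≈ 147.72°
|H| = 1.0772e+05 / 11236 ≈ 9.587
Gain = 20 log₁₀(9.587) ≈ 19.63 dB
∠H = 157.05° − 147.72° = 9.33°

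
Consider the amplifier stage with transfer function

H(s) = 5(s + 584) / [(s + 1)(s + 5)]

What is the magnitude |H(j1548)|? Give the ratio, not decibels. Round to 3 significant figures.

At s = jω = j1548:
zero (s+584): 584 + j1548 → |·| = √(584²+1548²) = √2737360 ≈ 1654.5, ∠ = arctan(1548/584) ≈ 69.33°
pole (s+1): 1 + j1548 → |·| = √(1²+1548²) = √2396305 ≈ 1548, ∠ = arctan(1548/1) ≈ 89.96°
pole (s+5): 5 + j1548 → |·| = √(5²+1548²) = √2396329 ≈ 1548, ∠ = arctan(1548/5) ≈ 89.81°
|H| = 5 · 1654.5 / 2.3963e+06 ≈ 0.0034522

0.00345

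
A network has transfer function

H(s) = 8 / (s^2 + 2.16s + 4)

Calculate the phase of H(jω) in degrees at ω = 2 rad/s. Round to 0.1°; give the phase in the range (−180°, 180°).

At s = jω = j2:
quadratic: (j2)² + 2.16·j2 + 4 = 0 + j4.32 → |·| ≈ 4.32, ∠ ≈ 90.00°
∠H = 0.00° − 90.00° = -90.00°

-90.0°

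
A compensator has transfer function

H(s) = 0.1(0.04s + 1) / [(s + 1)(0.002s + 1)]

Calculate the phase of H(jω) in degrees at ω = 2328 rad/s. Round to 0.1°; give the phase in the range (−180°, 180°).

-78.5°

At ω = 2328 rad/s:
zero (1 + j2328·0.04) = 1 + j93.12 → |·| ≈ 93.125, ∠ ≈ 89.38°
pole (1 + j2328·1) = 1 + j2328 → |·| ≈ 2328, ∠ ≈ 89.98°
pole (1 + j2328·0.002) = 1 + j4.656 → |·| ≈ 4.7622, ∠ ≈ 77.88°
∠H = (89.38°) − (89.98° + 77.88°) = -78.48°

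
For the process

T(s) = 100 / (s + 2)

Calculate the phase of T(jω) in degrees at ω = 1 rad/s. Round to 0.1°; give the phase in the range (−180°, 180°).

-26.6°

Substitute s = j1:
Numerator: 100 = 100 + j0
Denominator: (j1) + 2 = 2 + j1
|N| = √(100² + 0²) ≈ 100, ∠N ≈ 0.00°
|D| = √(2² + 1²) ≈ 2.2361, ∠D ≈ 26.57°
∠T = 0.00° − 26.57° = -26.57°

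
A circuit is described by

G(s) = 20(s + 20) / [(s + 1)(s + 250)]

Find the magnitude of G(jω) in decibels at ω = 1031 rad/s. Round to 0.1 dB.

-34.5 dB

At s = jω = j1031:
zero (s+20): 20 + j1031 → |·| = √(20²+1031²) = √1063361 ≈ 1031.2, ∠ = arctan(1031/20) ≈ 88.89°
pole (s+1): 1 + j1031 → |·| = √(1²+1031²) = √1062962 ≈ 1031, ∠ = arctan(1031/1) ≈ 89.94°
pole (s+250): 250 + j1031 → |·| = √(250²+1031²) = √1125461 ≈ 1060.9, ∠ = arctan(1031/250) ≈ 76.37°
|G| = 20 · 1031.2 / 1.0938e+06 ≈ 0.018855
Gain = 20 log₁₀(0.018855) ≈ -34.49 dB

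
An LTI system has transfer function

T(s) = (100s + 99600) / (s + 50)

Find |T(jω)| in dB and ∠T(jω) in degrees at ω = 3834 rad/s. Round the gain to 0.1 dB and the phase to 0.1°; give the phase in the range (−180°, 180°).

40.3 dB, -13.8°

Substitute s = j3834:
Numerator: 100(j3834) + 99600 = 99600 + j383400
Denominator: (j3834) + 50 = 50 + j3834
|N| = √(99600² + 383400²) ≈ 3.9613e+05, ∠N ≈ 75.44°
|D| = √(50² + 3834²) ≈ 3834.3, ∠D ≈ 89.25°
|T| = 3.9613e+05 / 3834.3 ≈ 103.31
Gain = 20 log₁₀(103.31) ≈ 40.28 dB
∠T = 75.44° − 89.25° = -13.81°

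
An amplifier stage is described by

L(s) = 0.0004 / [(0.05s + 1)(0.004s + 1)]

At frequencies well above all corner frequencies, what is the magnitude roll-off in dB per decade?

-40 dB/decade

Each pole contributes −20 dB/decade at high frequency; each zero contributes +20 dB/decade.
Net: 0 zero(s) − 2 pole(s) → -40 dB/decade.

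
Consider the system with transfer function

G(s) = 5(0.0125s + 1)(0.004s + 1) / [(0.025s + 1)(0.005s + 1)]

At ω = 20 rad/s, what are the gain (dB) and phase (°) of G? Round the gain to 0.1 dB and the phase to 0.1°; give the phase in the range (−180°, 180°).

At ω = 20 rad/s:
zero (1 + j20·0.0125) = 1 + j0.25 → |·| ≈ 1.0308, ∠ ≈ 14.04°
zero (1 + j20·0.004) = 1 + j0.08 → |·| ≈ 1.0032, ∠ ≈ 4.57°
pole (1 + j20·0.025) = 1 + j0.5 → |·| ≈ 1.118, ∠ ≈ 26.57°
pole (1 + j20·0.005) = 1 + j0.1 → |·| ≈ 1.005, ∠ ≈ 5.71°
|G| = 5 · 1.0308 · 1.0032 / (1.118 · 1.005) ≈ 4.6018
Gain = 20 log₁₀(4.6018) ≈ 13.26 dB
∠G = (14.04° + 4.57°) − (26.57° + 5.71°) = -13.67°

13.3 dB, -13.7°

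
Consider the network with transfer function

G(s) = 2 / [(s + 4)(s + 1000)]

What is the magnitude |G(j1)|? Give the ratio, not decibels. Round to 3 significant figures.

At s = jω = j1:
pole (s+4): 4 + j1 → |·| = √(4²+1²) = √17 ≈ 4.1231, ∠ = arctan(1/4) ≈ 14.04°
pole (s+1000): 1000 + j1 → |·| = √(1000²+1²) = √1000001 ≈ 1000, ∠ = arctan(1/1000) ≈ 0.06°
|G| = 2 / 4123.1 ≈ 0.00048507

0.000485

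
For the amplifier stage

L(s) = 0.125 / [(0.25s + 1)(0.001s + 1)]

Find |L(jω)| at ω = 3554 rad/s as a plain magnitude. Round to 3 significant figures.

At ω = 3554 rad/s:
pole (1 + j3554·0.25) = 1 + j888.5 → |·| ≈ 888.5, ∠ ≈ 89.94°
pole (1 + j3554·0.001) = 1 + j3.554 → |·| ≈ 3.692, ∠ ≈ 74.28°
|L| = 0.125 · 1 / (888.5 · 3.692) ≈ 3.8106e-05

3.81e-05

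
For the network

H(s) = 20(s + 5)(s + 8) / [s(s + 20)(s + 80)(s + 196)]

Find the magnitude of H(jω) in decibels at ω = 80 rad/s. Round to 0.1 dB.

At s = jω = j80:
zero (s+5): 5 + j80 → |·| = √(5²+80²) = √6425 ≈ 80.156, ∠ = arctan(80/5) ≈ 86.42°
zero (s+8): 8 + j80 → |·| = √(8²+80²) = √6464 ≈ 80.399, ∠ = arctan(80/8) ≈ 84.29°
pole (s+20): 20 + j80 → |·| = √(20²+80²) = √6800 ≈ 82.462, ∠ = arctan(80/20) ≈ 75.96°
pole (s+80): 80 + j80 → |·| = √(80²+80²) = √12800 ≈ 113.14, ∠ = arctan(80/80) ≈ 45.00°
pole (s+196): 196 + j80 → |·| = √(196²+80²) = √44816 ≈ 211.7, ∠ = arctan(80/196) ≈ 22.20°
pole at origin: |s| = 80, ∠ = 90.00° (in denominator)
|H| = 20 · 6444.5 / 1.5801e+08 ≈ 0.00081571
Gain = 20 log₁₀(0.00081571) ≈ -61.77 dB

-61.8 dB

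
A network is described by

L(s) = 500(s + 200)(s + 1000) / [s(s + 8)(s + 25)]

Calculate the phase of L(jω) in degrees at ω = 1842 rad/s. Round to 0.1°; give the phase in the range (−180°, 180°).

-123.7°

At s = jω = j1842:
zero (s+200): 200 + j1842 → |·| = √(200²+1842²) = √3432964 ≈ 1852.8, ∠ = arctan(1842/200) ≈ 83.80°
zero (s+1000): 1000 + j1842 → |·| = √(1000²+1842²) = √4392964 ≈ 2095.9, ∠ = arctan(1842/1000) ≈ 61.50°
pole (s+8): 8 + j1842 → |·| = √(8²+1842²) = √3393028 ≈ 1842, ∠ = arctan(1842/8) ≈ 89.75°
pole (s+25): 25 + j1842 → |·| = √(25²+1842²) = √3393589 ≈ 1842.2, ∠ = arctan(1842/25) ≈ 89.22°
pole at origin: |s| = 1842, ∠ = 90.00° (in denominator)
∠L = 145.30° − 268.97° = -123.67°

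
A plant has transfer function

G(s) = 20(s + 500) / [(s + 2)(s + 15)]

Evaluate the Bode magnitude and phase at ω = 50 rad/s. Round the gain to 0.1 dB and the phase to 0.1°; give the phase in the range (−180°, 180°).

11.7 dB, -155.3°

At s = jω = j50:
zero (s+500): 500 + j50 → |·| = √(500²+50²) = √252500 ≈ 502.49, ∠ = arctan(50/500) ≈ 5.71°
pole (s+2): 2 + j50 → |·| = √(2²+50²) = √2504 ≈ 50.04, ∠ = arctan(50/2) ≈ 87.71°
pole (s+15): 15 + j50 → |·| = √(15²+50²) = √2725 ≈ 52.202, ∠ = arctan(50/15) ≈ 73.30°
|G| = 20 · 502.49 / 2612.2 ≈ 3.8473
Gain = 20 log₁₀(3.8473) ≈ 11.70 dB
∠G = 5.71° − 161.01° = -155.30°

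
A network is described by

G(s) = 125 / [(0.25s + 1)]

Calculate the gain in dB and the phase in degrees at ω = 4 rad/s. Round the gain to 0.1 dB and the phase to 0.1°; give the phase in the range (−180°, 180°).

At ω = 4 rad/s:
pole (1 + j4·0.25) = 1 + j1 → |·| ≈ 1.4142, ∠ ≈ 45.00°
|G| = 125 · 1 / (1.4142) ≈ 88.389
Gain = 20 log₁₀(88.389) ≈ 38.93 dB
∠G = (0°) − (45.00°) = -45.00°

38.9 dB, -45.0°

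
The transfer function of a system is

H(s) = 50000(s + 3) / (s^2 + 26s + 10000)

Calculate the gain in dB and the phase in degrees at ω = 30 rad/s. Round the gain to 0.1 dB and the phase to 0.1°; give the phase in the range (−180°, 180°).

44.4 dB, 79.4°

At s = jω = j30:
zero (s+3): 3 + j30 → |·| = √(3²+30²) = √909 ≈ 30.15, ∠ = arctan(30/3) ≈ 84.29°
quadratic: (j30)² + 26·j30 + 10000 = 9100 + j780 → |·| ≈ 9133.4, ∠ ≈ 4.90°
|H| = 50000 · 30.15 / 9133.4 ≈ 165.05
Gain = 20 log₁₀(165.05) ≈ 44.35 dB
∠H = 84.29° − 4.90° = 79.39°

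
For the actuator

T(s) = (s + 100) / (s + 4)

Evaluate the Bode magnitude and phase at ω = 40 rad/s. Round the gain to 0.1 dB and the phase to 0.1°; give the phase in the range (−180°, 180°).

8.6 dB, -62.5°

At s = jω = j40:
zero (s+100): 100 + j40 → |·| = √(100²+40²) = √11600 ≈ 107.7, ∠ = arctan(40/100) ≈ 21.80°
pole (s+4): 4 + j40 → |·| = √(4²+40²) = √1616 ≈ 40.2, ∠ = arctan(40/4) ≈ 84.29°
|T| = 1 · 107.7 / 40.2 ≈ 2.6791
Gain = 20 log₁₀(2.6791) ≈ 8.56 dB
∠T = 21.80° − 84.29° = -62.49°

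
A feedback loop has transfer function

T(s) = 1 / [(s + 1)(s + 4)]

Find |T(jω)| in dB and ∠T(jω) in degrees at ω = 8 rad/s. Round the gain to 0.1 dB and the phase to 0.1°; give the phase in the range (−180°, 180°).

At s = jω = j8:
pole (s+1): 1 + j8 → |·| = √(1²+8²) = √65 ≈ 8.0623, ∠ = arctan(8/1) ≈ 82.87°
pole (s+4): 4 + j8 → |·| = √(4²+8²) = √80 ≈ 8.9443, ∠ = arctan(8/4) ≈ 63.43°
|T| = 1 / 72.112 ≈ 0.013867
Gain = 20 log₁₀(0.013867) ≈ -37.16 dB
∠T = 0.00° − 146.30° = -146.30°

-37.2 dB, -146.3°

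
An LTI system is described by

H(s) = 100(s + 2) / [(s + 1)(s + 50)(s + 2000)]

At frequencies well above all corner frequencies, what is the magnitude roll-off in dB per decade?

-40 dB/decade

Each pole contributes −20 dB/decade at high frequency; each zero contributes +20 dB/decade.
Net: 1 zero(s) − 3 pole(s) → -40 dB/decade.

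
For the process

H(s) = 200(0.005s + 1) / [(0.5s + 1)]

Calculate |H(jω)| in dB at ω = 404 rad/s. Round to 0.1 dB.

At ω = 404 rad/s:
zero (1 + j404·0.005) = 1 + j2.02 → |·| ≈ 2.254, ∠ ≈ 63.66°
pole (1 + j404·0.5) = 1 + j202 → |·| ≈ 202, ∠ ≈ 89.72°
|H| = 200 · 2.254 / (202) ≈ 2.2317
Gain = 20 log₁₀(2.2317) ≈ 6.97 dB

7.0 dB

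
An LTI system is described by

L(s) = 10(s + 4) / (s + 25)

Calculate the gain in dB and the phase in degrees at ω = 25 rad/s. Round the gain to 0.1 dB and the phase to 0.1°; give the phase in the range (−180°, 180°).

17.1 dB, 35.9°

At s = jω = j25:
zero (s+4): 4 + j25 → |·| = √(4²+25²) = √641 ≈ 25.318, ∠ = arctan(25/4) ≈ 80.91°
pole (s+25): 25 + j25 → |·| = √(25²+25²) = √1250 ≈ 35.355, ∠ = arctan(25/25) ≈ 45.00°
|L| = 10 · 25.318 / 35.355 ≈ 7.1611
Gain = 20 log₁₀(7.1611) ≈ 17.10 dB
∠L = 80.91° − 45.00° = 35.91°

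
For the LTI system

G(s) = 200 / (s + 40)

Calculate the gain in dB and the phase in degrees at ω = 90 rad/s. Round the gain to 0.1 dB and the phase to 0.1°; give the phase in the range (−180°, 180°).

Substitute s = j90:
Numerator: 200 = 200 + j0
Denominator: (j90) + 40 = 40 + j90
|N| = √(200² + 0²) ≈ 200, ∠N ≈ 0.00°
|D| = √(40² + 90²) ≈ 98.489, ∠D ≈ 66.04°
|G| = 200 / 98.489 ≈ 2.0307
Gain = 20 log₁₀(2.0307) ≈ 6.15 dB
∠G = 0.00° − 66.04° = -66.04°

6.2 dB, -66.0°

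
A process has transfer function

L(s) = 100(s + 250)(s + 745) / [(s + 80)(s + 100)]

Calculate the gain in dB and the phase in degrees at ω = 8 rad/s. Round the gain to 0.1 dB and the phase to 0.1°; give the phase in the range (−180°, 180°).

At s = jω = j8:
zero (s+250): 250 + j8 → |·| = √(250²+8²) = √62564 ≈ 250.13, ∠ = arctan(8/250) ≈ 1.83°
zero (s+745): 745 + j8 → |·| = √(745²+8²) = √555089 ≈ 745.04, ∠ = arctan(8/745) ≈ 0.62°
pole (s+80): 80 + j8 → |·| = √(80²+8²) = √6464 ≈ 80.399, ∠ = arctan(8/80) ≈ 5.71°
pole (s+100): 100 + j8 → |·| = √(100²+8²) = √10064 ≈ 100.32, ∠ = arctan(8/100) ≈ 4.57°
|L| = 100 · 1.8636e+05 / 8065.6 ≈ 2310.6
Gain = 20 log₁₀(2310.6) ≈ 67.27 dB
∠L = 2.45° − 10.28° = -7.83°

67.3 dB, -7.8°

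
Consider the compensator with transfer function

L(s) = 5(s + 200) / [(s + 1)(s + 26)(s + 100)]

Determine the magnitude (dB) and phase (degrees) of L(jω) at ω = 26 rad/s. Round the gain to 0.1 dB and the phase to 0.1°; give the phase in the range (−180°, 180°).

-39.8 dB, -140.0°

At s = jω = j26:
zero (s+200): 200 + j26 → |·| = √(200²+26²) = √40676 ≈ 201.68, ∠ = arctan(26/200) ≈ 7.41°
pole (s+1): 1 + j26 → |·| = √(1²+26²) = √677 ≈ 26.019, ∠ = arctan(26/1) ≈ 87.80°
pole (s+26): 26 + j26 → |·| = √(26²+26²) = √1352 ≈ 36.77, ∠ = arctan(26/26) ≈ 45.00°
pole (s+100): 100 + j26 → |·| = √(100²+26²) = √10676 ≈ 103.32, ∠ = arctan(26/100) ≈ 14.57°
|L| = 5 · 201.68 / 98848 ≈ 0.010202
Gain = 20 log₁₀(0.010202) ≈ -39.83 dB
∠L = 7.41° − 147.37° = -139.96°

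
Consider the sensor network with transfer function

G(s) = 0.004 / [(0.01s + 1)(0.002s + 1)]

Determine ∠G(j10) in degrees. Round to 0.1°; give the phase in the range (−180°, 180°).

-6.9°

At ω = 10 rad/s:
pole (1 + j10·0.01) = 1 + j0.1 → |·| ≈ 1.005, ∠ ≈ 5.71°
pole (1 + j10·0.002) = 1 + j0.02 → |·| ≈ 1.0002, ∠ ≈ 1.15°
∠G = (0°) − (5.71° + 1.15°) = -6.86°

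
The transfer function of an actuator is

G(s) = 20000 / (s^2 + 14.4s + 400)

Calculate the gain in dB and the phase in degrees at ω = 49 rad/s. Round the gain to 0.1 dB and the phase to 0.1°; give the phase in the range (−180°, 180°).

19.5 dB, -160.6°

At s = jω = j49:
quadratic: (j49)² + 14.4·j49 + 400 = -2001 + j705.6 → |·| ≈ 2121.8, ∠ ≈ 160.58°
|G| = 20000 / 2121.8 ≈ 9.426
Gain = 20 log₁₀(9.426) ≈ 19.49 dB
∠G = 0.00° − 160.58° = -160.58°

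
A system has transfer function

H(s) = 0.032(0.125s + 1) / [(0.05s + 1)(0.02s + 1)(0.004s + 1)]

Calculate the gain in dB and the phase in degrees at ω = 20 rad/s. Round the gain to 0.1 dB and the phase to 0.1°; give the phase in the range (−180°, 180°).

-25.0 dB, -3.2°

At ω = 20 rad/s:
zero (1 + j20·0.125) = 1 + j2.5 → |·| ≈ 2.6926, ∠ ≈ 68.20°
pole (1 + j20·0.05) = 1 + j1 → |·| ≈ 1.4142, ∠ ≈ 45.00°
pole (1 + j20·0.02) = 1 + j0.4 → |·| ≈ 1.077, ∠ ≈ 21.80°
pole (1 + j20·0.004) = 1 + j0.08 → |·| ≈ 1.0032, ∠ ≈ 4.57°
|H| = 0.032 · 2.6926 / (1.4142 · 1.077 · 1.0032) ≈ 0.056391
Gain = 20 log₁₀(0.056391) ≈ -24.98 dB
∠H = (68.20°) − (45.00° + 21.80° + 4.57°) = -3.17°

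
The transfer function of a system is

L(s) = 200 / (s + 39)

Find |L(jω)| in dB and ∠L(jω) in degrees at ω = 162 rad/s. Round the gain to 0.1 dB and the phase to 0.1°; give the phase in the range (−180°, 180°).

At s = jω = j162:
pole (s+39): 39 + j162 → |·| = √(39²+162²) = √27765 ≈ 166.63, ∠ = arctan(162/39) ≈ 76.46°
|L| = 200 / 166.63 ≈ 1.2003
Gain = 20 log₁₀(1.2003) ≈ 1.59 dB
∠L = 0.00° − 76.46° = -76.46°

1.6 dB, -76.5°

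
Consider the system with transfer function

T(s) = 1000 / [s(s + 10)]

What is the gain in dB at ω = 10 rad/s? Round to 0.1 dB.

17.0 dB

At s = jω = j10:
pole (s+10): 10 + j10 → |·| = √(10²+10²) = √200 ≈ 14.142, ∠ = arctan(10/10) ≈ 45.00°
pole at origin: |s| = 10, ∠ = 90.00° (in denominator)
|T| = 1000 / 141.42 ≈ 7.0711
Gain = 20 log₁₀(7.0711) ≈ 16.99 dB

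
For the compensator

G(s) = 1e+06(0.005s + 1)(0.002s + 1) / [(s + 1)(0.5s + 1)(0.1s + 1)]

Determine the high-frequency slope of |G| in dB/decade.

-20 dB/decade

Each pole contributes −20 dB/decade at high frequency; each zero contributes +20 dB/decade.
Net: 2 zero(s) − 3 pole(s) → -20 dB/decade.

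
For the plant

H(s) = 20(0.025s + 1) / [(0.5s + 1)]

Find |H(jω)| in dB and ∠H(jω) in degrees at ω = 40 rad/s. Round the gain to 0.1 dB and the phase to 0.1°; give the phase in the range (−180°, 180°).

At ω = 40 rad/s:
zero (1 + j40·0.025) = 1 + j1 → |·| ≈ 1.4142, ∠ ≈ 45.00°
pole (1 + j40·0.5) = 1 + j20 → |·| ≈ 20.025, ∠ ≈ 87.14°
|H| = 20 · 1.4142 / (20.025) ≈ 1.4124
Gain = 20 log₁₀(1.4124) ≈ 3.00 dB
∠H = (45.00°) − (87.14°) = -42.14°

3.0 dB, -42.1°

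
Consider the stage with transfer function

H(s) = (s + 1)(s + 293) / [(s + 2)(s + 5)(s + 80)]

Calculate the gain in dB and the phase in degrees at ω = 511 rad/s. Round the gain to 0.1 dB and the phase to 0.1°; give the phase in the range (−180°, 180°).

At s = jω = j511:
zero (s+1): 1 + j511 → |·| = √(1²+511²) = √261122 ≈ 511, ∠ = arctan(511/1) ≈ 89.89°
zero (s+293): 293 + j511 → |·| = √(293²+511²) = √346970 ≈ 589.04, ∠ = arctan(511/293) ≈ 60.17°
pole (s+2): 2 + j511 → |·| = √(2²+511²) = √261125 ≈ 511, ∠ = arctan(511/2) ≈ 89.78°
pole (s+5): 5 + j511 → |·| = √(5²+511²) = √261146 ≈ 511.02, ∠ = arctan(511/5) ≈ 89.44°
pole (s+80): 80 + j511 → |·| = √(80²+511²) = √267521 ≈ 517.22, ∠ = arctan(511/80) ≈ 81.10°
|H| = 1 · 3.01e+05 / 1.3506e+08 ≈ 0.0022286
Gain = 20 log₁₀(0.0022286) ≈ -53.04 dB
∠H = 150.06° − 260.32° = -110.26°

-53.0 dB, -110.3°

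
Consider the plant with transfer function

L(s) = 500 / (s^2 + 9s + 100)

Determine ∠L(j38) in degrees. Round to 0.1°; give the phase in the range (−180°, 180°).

-165.7°

At s = jω = j38:
quadratic: (j38)² + 9·j38 + 100 = -1344 + j342 → |·| ≈ 1386.8, ∠ ≈ 165.72°
∠L = 0.00° − 165.72° = -165.72°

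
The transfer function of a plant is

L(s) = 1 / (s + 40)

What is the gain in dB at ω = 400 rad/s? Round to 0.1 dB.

-52.1 dB

At s = jω = j400:
pole (s+40): 40 + j400 → |·| = √(40²+400²) = √161600 ≈ 402, ∠ = arctan(400/40) ≈ 84.29°
|L| = 1 / 402 ≈ 0.0024876
Gain = 20 log₁₀(0.0024876) ≈ -52.08 dB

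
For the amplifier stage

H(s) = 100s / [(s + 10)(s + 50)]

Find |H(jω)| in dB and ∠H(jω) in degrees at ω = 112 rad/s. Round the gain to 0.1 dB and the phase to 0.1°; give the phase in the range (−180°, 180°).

At s = jω = j112:
zero at origin: s = j112 → |·| = 112, ∠ = 90.00°
pole (s+10): 10 + j112 → |·| = √(10²+112²) = √12644 ≈ 112.45, ∠ = arctan(112/10) ≈ 84.90°
pole (s+50): 50 + j112 → |·| = √(50²+112²) = √15044 ≈ 122.65, ∠ = arctan(112/50) ≈ 65.94°
|H| = 100 · 112 / 13792 ≈ 0.81206
Gain = 20 log₁₀(0.81206) ≈ -1.81 dB
∠H = 90.00° − 150.84° = -60.84°

-1.8 dB, -60.8°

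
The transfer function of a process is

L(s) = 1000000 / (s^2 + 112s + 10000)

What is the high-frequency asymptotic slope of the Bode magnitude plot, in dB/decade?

-40 dB/decade

Each pole contributes −20 dB/decade at high frequency; each zero contributes +20 dB/decade.
Net: 0 zero(s) − 2 pole(s) → -40 dB/decade.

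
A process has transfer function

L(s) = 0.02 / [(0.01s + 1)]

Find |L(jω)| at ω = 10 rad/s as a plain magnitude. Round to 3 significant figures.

0.0199

At ω = 10 rad/s:
pole (1 + j10·0.01) = 1 + j0.1 → |·| ≈ 1.005, ∠ ≈ 5.71°
|L| = 0.02 · 1 / (1.005) ≈ 0.0199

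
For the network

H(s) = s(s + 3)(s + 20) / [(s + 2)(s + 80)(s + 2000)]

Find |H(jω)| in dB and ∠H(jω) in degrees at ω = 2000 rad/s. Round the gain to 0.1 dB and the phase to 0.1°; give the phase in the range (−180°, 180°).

-3.0 dB, 46.7°

At s = jω = j2000:
zero (s+3): 3 + j2000 → |·| = √(3²+2000²) = √4000009 ≈ 2000, ∠ = arctan(2000/3) ≈ 89.91°
zero (s+20): 20 + j2000 → |·| = √(20²+2000²) = √4000400 ≈ 2000.1, ∠ = arctan(2000/20) ≈ 89.43°
zero at origin: s = j2000 → |·| = 2000, ∠ = 90.00°
pole (s+2): 2 + j2000 → |·| = √(2²+2000²) = √4000004 ≈ 2000, ∠ = arctan(2000/2) ≈ 89.94°
pole (s+80): 80 + j2000 → |·| = √(80²+2000²) = √4006400 ≈ 2001.6, ∠ = arctan(2000/80) ≈ 87.71°
pole (s+2000): 2000 + j2000 → |·| = √(2000²+2000²) = √8000000 ≈ 2828.4, ∠ = arctan(2000/2000) ≈ 45.00°
|H| = 1 · 8.0004e+09 / 1.1323e+10 ≈ 0.70656
Gain = 20 log₁₀(0.70656) ≈ -3.02 dB
∠H = 269.34° − 222.65° = 46.69°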